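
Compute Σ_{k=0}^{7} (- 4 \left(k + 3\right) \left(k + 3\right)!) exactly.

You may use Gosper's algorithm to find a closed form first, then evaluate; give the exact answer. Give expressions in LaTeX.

The ratio is (k + 4)**2/(k + 3).
Normal form (A,B,C) = (k + 4, 1, k + 3).
f must satisfy (k + 4)·f(k+1) − (1)·f(k) = k + 3.
d = 0 from the (1,0,1) case.
Solving with deg f ≤ 0: f(k) = 1.
R(k) = B(k−1)·f(k)/C(k) = 1/(k + 3); s_k = R·t_k = -4*factorial(k + 3).
Check: Δs_k = -4*(k + 3)*factorial(k + 3). ✓
Telescoping: Σ = s_(8) − s_(0) = -159667200 − (-24) = -159667176.

Σ = -159667176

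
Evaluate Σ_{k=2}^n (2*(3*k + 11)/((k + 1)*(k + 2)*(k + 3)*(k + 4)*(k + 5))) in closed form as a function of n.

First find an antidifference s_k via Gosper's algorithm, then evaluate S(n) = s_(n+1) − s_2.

S(n) = (n**3 + 10*n**2 + 31*n - 42)/(36*(n**3 + 10*n**2 + 31*n + 30))

Compute t_(k+1)/t_k: get (k + 1)*(3*k + 14)/((k + 6)*(3*k + 11)).
Gosper form: A/B · C(k+1)/C(k) with A=k + 1, B=k + 6, C=k + 11/3.
f must satisfy (k + 1)·f(k+1) − (k + 5)·f(k) = k + 11/3.
From deg A=1, deg B=1, deg C=1: d=4.
A polynomial solution: f(k) = k*(k + 3)*(k**2 + 7*k + 14)/24.
R(k) = B(k−1)·f(k)/C(k) = k*(k + 3)*(k + 5)*(k**2 + 7*k + 14)/(8*(3*k + 11)); s_k = R·t_k = k*(k**2 + 7*k + 14)/(4*(k**3 + 7*k**2 + 14*k + 8)).
Check: Δs_k = 2*(3*k + 11)/(k**5 + 15*k**4 + 85*k**3 + 225*k**2 + 274*k + 120). ✓
Evaluate: s_(n+1) = (n**3 + 10*n**2 + 31*n + 22)/(4*(n**3 + 10*n**2 + 31*n + 30)); subtract s_(2) = 2/9 ⇒ S(n) = (n**3 + 10*n**2 + 31*n - 42)/(36*(n**3 + 10*n**2 + 31*n + 30)).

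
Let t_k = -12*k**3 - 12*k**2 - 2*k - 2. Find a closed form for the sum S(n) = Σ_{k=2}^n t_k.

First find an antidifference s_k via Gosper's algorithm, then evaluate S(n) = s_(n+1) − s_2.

S(n) = -3*n**4 - 10*n**3 - 10*n**2 - 5*n + 28

The ratio is (6*k**3 + 24*k**2 + 31*k + 14)/(6*k**3 + 6*k**2 + k + 1).
A = 1, B = 1, C = k**3 + k**2 + k/6 + 1/6.
Need (1)·f(k+1) − (1)·f(k) = k**3 + k**2 + k/6 + 1/6.
From deg A=0, deg B=0, deg C=3: d=4.
Coefficient equations give f(k) = k*(k + 1)*(3*k**2 - 5*k + 3)/12.
Certificate R = B(k−1)f/C = k*(3*k**2 - 5*k + 3)/(2*(6*k**2 + 1)) gives s_k = k*(-3*k**3 + 2*k**2 + 2*k - 3).
Check: Δs_k = -12*k**3 - 12*k**2 - 2*k - 2. ✓
s_(n+1) = -3*n**4 - 10*n**3 - 10*n**2 - 5*n - 2 and s_(2) = -30, so S(n) = -3*n**4 - 10*n**3 - 10*n**2 - 5*n + 28.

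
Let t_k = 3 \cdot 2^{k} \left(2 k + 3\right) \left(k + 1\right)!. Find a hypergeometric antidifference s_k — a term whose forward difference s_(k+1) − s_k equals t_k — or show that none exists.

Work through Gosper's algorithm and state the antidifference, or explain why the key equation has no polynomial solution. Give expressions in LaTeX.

s_k = 3 \cdot 2^{k} \left(k + 1\right)!

Ratio r(k) = 2*(k + 2)*(2*k + 5)/(2*k + 3).
Factor: A=2*k + 4; B=1; C=k + 3/2.
f must satisfy (2*k + 4)·f(k+1) − (1)·f(k) = k + 3/2.
Bound: deg f ≤ 0.
Solving with deg f ≤ 0: f(k) = 1/2.
So s_k = (B(k−1)f/C)·t_k = (1/(2*k + 3))·t_k = 3*2**k*factorial(k + 1).
Verify: 3*2**k*(2*k + 3)*factorial(k + 1) matches t_k.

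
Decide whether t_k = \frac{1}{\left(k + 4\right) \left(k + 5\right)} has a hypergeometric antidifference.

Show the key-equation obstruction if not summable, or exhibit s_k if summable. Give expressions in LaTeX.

Compute t_(k+1)/t_k: get (k + 4)/(k + 6).
Take A(k)=k + 4, B(k)=k + 6, C(k)=1.
Key eq: (k + 4)·f(k+1) = (k + 5)·f(k) + (1).
Bound: deg f ≤ 1.
Coefficient equations give f(k) = k/4.
So s_k = (B(k−1)f/C)·t_k = (k*(k + 5)/4)·t_k = k/(4*(k + 4)).
Δs = 1/(k**2 + 9*k + 20), as required.

Yes. s_k = \frac{k}{4 \left(k + 4\right)}.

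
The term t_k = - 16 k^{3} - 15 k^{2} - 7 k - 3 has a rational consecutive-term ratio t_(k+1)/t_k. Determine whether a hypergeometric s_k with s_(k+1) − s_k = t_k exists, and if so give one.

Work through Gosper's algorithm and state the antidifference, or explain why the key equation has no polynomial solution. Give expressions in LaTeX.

Compute t_(k+1)/t_k: get (16*k**3 + 63*k**2 + 85*k + 41)/(16*k**3 + 15*k**2 + 7*k + 3).
Factor: A=1; B=1; C=k**3 + 15*k**2/16 + 7*k/16 + 3/16.
Need (1)·f(k+1) − (1)·f(k) = k**3 + 15*k**2/16 + 7*k/16 + 3/16.
d = 4 from the (0,0,3) case.
Coefficient equations give f(k) = k*(4*k**3 - 3*k**2 + 2)/16.
R(k) = B(k−1)·f(k)/C(k) = k*(4*k**3 - 3*k**2 + 2)/(16*k**3 + 15*k**2 + 7*k + 3); s_k = R·t_k = k*(-4*k**3 + 3*k**2 - 2).
Δs = -16*k**3 - 15*k**2 - 7*k - 3, as required.

s_k = k \left(- 4 k^{3} + 3 k^{2} - 2\right)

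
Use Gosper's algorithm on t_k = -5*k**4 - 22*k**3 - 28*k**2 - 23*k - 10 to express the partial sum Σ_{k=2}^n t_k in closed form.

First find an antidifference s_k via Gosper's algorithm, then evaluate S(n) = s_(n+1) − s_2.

S(n) = -n**5 - 8*n**4 - 22*n**3 - 31*n**2 - 26*n + 88

t_(k+1)/t_k = (5*k**4 + 42*k**3 + 124*k**2 + 165*k + 88)/(5*k**4 + 22*k**3 + 28*k**2 + 23*k + 10).
Gosper form: A/B · C(k+1)/C(k) with A=1, B=1, C=k**4 + 22*k**3/5 + 28*k**2/5 + 23*k/5 + 2.
Set up (1)·f(k+1) − (1)·f(k) − (k**4 + 22*k**3/5 + 28*k**2/5 + 23*k/5 + 2) = 0.
Bound: deg f ≤ 5.
Solving with deg f ≤ 5: f(k) = k*(k**4 + 3*k**3 + 3*k + 3)/5.
So s_k = (B(k−1)f/C)·t_k = (k*(k**4 + 3*k**3 + 3*k + 3)/(5*k**4 + 22*k**3 + 28*k**2 + 23*k + 10))·t_k = k*(-k**4 - 3*k**3 - 3*k - 3).
s_(k+1) − s_k = -5*k**4 - 22*k**3 - 28*k**2 - 23*k - 10 = t_k.
Telescope: S(n) = s_(n+1) − s_(2) = -n**5 - 8*n**4 - 22*n**3 - 31*n**2 - 26*n - 10 − (-98) = -n**5 - 8*n**4 - 22*n**3 - 31*n**2 - 26*n + 88.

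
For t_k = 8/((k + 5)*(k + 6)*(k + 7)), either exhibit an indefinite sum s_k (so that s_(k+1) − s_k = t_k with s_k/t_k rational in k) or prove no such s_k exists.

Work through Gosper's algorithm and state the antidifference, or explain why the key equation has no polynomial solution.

s_k = 2*k*(k + 11)/(15*(k + 5)*(k + 6))

Step 1: r(k) = (k + 5)/(k + 8).
A = k + 5, B = k + 8, C = 1.
Set up (k + 5)·f(k+1) − (k + 7)·f(k) − (1) = 0.
Bound: deg f ≤ 2.
A polynomial solution: f(k) = k*(k + 11)/60.
R(k) = B(k−1)·f(k)/C(k) = k*(k + 7)*(k + 11)/60; s_k = R·t_k = 2*k*(k + 11)/(15*(k + 5)*(k + 6)).
Verify: 8/(k**3 + 18*k**2 + 107*k + 210) matches t_k.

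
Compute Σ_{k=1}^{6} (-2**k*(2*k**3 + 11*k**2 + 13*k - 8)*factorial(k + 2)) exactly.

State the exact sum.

Ratio r(k) = 2*(2*k**4 + 23*k**3 + 92*k**2 + 141*k + 54)/(2*k**3 + 11*k**2 + 13*k - 8).
Gosper form: A/B · C(k+1)/C(k) with A=2*k + 6, B=1, C=k**3 + 11*k**2/2 + 13*k/2 - 4.
Solve (2*k + 6)·f(k+1) − (1)·f(k) = k**3 + 11*k**2/2 + 13*k/2 - 4.
From deg A=1, deg B=0, deg C=3: d=2.
Match coefficients ⇒ f(k) = (k**2 + k - 4)/2.
Certificate R = B(k−1)f/C = (k**2 + k - 4)/(2*k**3 + 11*k**2 + 13*k - 8) gives s_k = -2**k*(k**2 + k - 4)*factorial(k + 2).
Verify: -2**k*(2*k**3 + 11*k**2 + 13*k - 8)*factorial(k + 2) matches t_k.
Sum = s_(7) − s_(1); s_(7) = -2415329280, s_(1) = 24 ⇒ -2415329304.

Σ = -2415329304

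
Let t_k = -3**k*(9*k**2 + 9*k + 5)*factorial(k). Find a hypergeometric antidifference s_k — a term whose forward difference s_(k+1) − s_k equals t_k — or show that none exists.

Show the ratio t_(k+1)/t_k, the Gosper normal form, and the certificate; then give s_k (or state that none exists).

r(k) = 3*(9*k**3 + 36*k**2 + 50*k + 23)/(9*k**2 + 9*k + 5) after simplifying.
Normal form (A,B,C) = (3*k + 3, 1, k**2 + k + 5/9).
Need (3*k + 3)·f(k+1) − (1)·f(k) = k**2 + k + 5/9.
Bound: deg f ≤ 1.
Coefficient equations give f(k) = (3*k - 2)/9.
So s_k = (B(k−1)f/C)·t_k = ((3*k - 2)/(9*k**2 + 9*k + 5))·t_k = -3**k*(3*k - 2)*factorial(k).
Check: Δs_k = -3**k*(9*k**2 + 9*k + 5)*factorial(k). ✓

s_k = -3**k*(3*k - 2)*factorial(k)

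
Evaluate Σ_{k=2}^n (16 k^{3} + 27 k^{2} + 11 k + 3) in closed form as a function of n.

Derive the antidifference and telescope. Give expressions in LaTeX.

S(n) = 4 n^{4} + 17 n^{3} + 23 n^{2} + 13 n - 57

t_(k+1)/t_k = (16*k**3 + 75*k**2 + 113*k + 57)/(16*k**3 + 27*k**2 + 11*k + 3).
Take A(k)=1, B(k)=1, C(k)=k**3 + 27*k**2/16 + 11*k/16 + 3/16.
Need (1)·f(k+1) − (1)·f(k) = k**3 + 27*k**2/16 + 11*k/16 + 3/16.
Bound: deg f ≤ 4.
Solving with deg f ≤ 4: f(k) = k*(4*k**3 + k**2 - 4*k + 2)/16.
Then R = B(k−1)f/C = k*(4*k**3 + k**2 - 4*k + 2)/(16*k**3 + 27*k**2 + 11*k + 3), so s_k = R(k)·t_k = k*(4*k**3 + k**2 - 4*k + 2).
Verify: 16*k**3 + 27*k**2 + 11*k + 3 matches t_k.
Σ_(k=2)^n t_k = s_(n+1) − s_(2) = (4*n**4 + 17*n**3 + 23*n**2 + 13*n + 3) − (60), i.e. 4*n**4 + 17*n**3 + 23*n**2 + 13*n - 57.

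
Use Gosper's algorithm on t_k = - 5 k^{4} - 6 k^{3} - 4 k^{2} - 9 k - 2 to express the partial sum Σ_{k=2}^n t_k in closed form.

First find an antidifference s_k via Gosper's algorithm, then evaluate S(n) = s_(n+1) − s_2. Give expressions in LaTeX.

Compute t_(k+1)/t_k: get (5*k**4 + 26*k**3 + 52*k**2 + 55*k + 26)/(5*k**4 + 6*k**3 + 4*k**2 + 9*k + 2).
Factor: A=1; B=1; C=k**4 + 6*k**3/5 + 4*k**2/5 + 9*k/5 + 2/5.
Set up (1)·f(k+1) − (1)·f(k) − (k**4 + 6*k**3/5 + 4*k**2/5 + 9*k/5 + 2/5) = 0.
deg f ≤ 5 (via 0,0,4).
Solve for f: f(k) = k*(k**4 - k**3 + 4*k - 2)/5 (degree 5 ≤ 5).
So s_k = (B(k−1)f/C)·t_k = (k*(k**4 - k**3 + 4*k - 2)/(5*k**4 + 6*k**3 + 4*k**2 + 9*k + 2))·t_k = k*(-k**4 + k**3 - 4*k + 2).
Verify: -5*k**4 - 6*k**3 - 4*k**2 - 9*k - 2 matches t_k.
Σ_(k=2)^n t_k = s_(n+1) − s_(2) = (-n**5 - 4*n**4 - 6*n**3 - 8*n**2 - 7*n - 2) − (-28), i.e. -n**5 - 4*n**4 - 6*n**3 - 8*n**2 - 7*n + 26.

S(n) = - n^{5} - 4 n^{4} - 6 n^{3} - 8 n^{2} - 7 n + 26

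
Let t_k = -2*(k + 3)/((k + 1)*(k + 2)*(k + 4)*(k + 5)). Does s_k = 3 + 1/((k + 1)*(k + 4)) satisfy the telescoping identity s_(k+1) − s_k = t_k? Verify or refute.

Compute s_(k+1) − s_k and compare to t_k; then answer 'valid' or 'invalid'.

Valid — Δs_k = t_k.

s_(k+1) = 3 + 1/((k + 2)*(k + 5))
s_(k+1) − s_k = 2*(-k - 3)/(k**4 + 12*k**3 + 49*k**2 + 78*k + 40)
(s_(k+1) − s_k) − t_k = 0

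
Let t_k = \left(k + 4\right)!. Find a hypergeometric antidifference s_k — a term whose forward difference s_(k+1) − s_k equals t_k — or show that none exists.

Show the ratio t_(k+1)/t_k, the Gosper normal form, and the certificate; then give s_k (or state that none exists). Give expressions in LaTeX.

none — t_k is not Gosper-summable

r(k) = k + 5 after simplifying.
Factor: A=k + 5; B=1; C=1.
f must satisfy (k + 5)·f(k+1) − (1)·f(k) = 1.
Bound: deg f ≤ -1.
deg f ≤ -1 is impossible — no certificate.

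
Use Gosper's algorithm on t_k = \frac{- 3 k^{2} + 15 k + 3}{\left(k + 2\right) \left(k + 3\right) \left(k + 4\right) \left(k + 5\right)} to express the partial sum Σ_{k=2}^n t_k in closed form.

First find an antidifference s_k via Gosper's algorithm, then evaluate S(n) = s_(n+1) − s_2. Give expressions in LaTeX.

S(n) = \frac{- 13 n^{3} + 204 n^{2} + 109 n - 300}{120 \left(n^{3} + 12 n^{2} + 47 n + 60\right)}

Step 1: r(k) = (k**3 - k**2 - 11*k - 10)/(k**3 + k**2 - 31*k - 6).
So A=k + 2 and B=k + 6, with C=k**2 - 5*k - 1.
Key eq: (k + 2)·f(k+1) = (k + 5)·f(k) + (k**2 - 5*k - 1).
From deg A=1, deg B=1, deg C=2: d=3.
Match coefficients ⇒ f(k) = k*(k**2 - 63*k + 26)/72.
R(k) = B(k−1)·f(k)/C(k) = k*(k + 5)*(k**2 - 63*k + 26)/(72*(k**2 - 5*k - 1)); s_k = R·t_k = -k*(k**2 - 63*k + 26)/(24*(k + 2)*(k + 3)*(k + 4)).
Δs = 3*(-k**2 + 5*k + 1)/(k**4 + 14*k**3 + 71*k**2 + 154*k + 120), as required.
Evaluate: s_(n+1) = (-n**3 + 60*n**2 + 97*n + 36)/(24*(n**3 + 12*n**2 + 47*n + 60)); subtract s_(2) = 1/15 ⇒ S(n) = (-13*n**3 + 204*n**2 + 109*n - 300)/(120*(n**3 + 12*n**2 + 47*n + 60)).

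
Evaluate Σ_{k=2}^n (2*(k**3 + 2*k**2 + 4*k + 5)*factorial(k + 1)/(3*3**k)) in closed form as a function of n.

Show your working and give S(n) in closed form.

S(n) = 2*3**(-n - 1)*(-10*3**n + n**4*factorial(n) + 6*n**3*factorial(n) + 12*n**2*factorial(n) + 9*n*factorial(n) + 2*factorial(n))

t_(k+1)/t_k = (k**4 + 7*k**3 + 21*k**2 + 34*k + 24)/(3*(k**3 + 2*k**2 + 4*k + 5)).
Gosper form: A/B · C(k+1)/C(k) with A=k/3 + 2/3, B=1, C=k**3 + 2*k**2 + 4*k + 5.
Key eq: (k/3 + 2/3)·f(k+1) = (1)·f(k) + (k**3 + 2*k**2 + 4*k + 5).
Bound: deg f ≤ 2.
A polynomial solution: f(k) = 3*(k**2 + k - 1).
R(k) = B(k−1)·f(k)/C(k) = 3*(k**2 + k - 1)/(k**3 + 2*k**2 + 4*k + 5); s_k = R·t_k = 2*(k**2 + k - 1)*factorial(k + 1)/3**k.
Δs = 2*(k**3 + 2*k**2 + 4*k + 5)*factorial(k + 1)/(3*3**k), as required.
Σ_(k=2)^n t_k = s_(n+1) − s_(2) = (2*3**(-n - 1)*(n**2 + 3*n + 1)*factorial(n + 2)) − (20/3), i.e. 2*3**(-n - 1)*(-10*3**n + n**4*factorial(n) + 6*n**3*factorial(n) + 12*n**2*factorial(n) + 9*n*factorial(n) + 2*factorial(n)).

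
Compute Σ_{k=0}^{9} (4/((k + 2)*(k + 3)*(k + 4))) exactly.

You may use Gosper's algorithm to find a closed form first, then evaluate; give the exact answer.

t_(k+1)/t_k = (k + 2)/(k + 5).
Normal form (A,B,C) = (k + 2, k + 5, 1).
f must satisfy (k + 2)·f(k+1) − (k + 4)·f(k) = 1.
From deg A=1, deg B=1, deg C=0: d=2.
A polynomial solution: f(k) = k*(k + 5)/12.
Get s_k = R·t_k = k*(k + 5)/(3*(k + 2)*(k + 3)) with R(k) = B(k−1)f(k)/C(k) = k*(k + 4)*(k + 5)/12.
Check: Δs_k = 4/(k**3 + 9*k**2 + 26*k + 24). ✓
Sum = s_(10) − s_(0); s_(10) = 25/78, s_(0) = 0 ⇒ 25/78.

Σ = 25/78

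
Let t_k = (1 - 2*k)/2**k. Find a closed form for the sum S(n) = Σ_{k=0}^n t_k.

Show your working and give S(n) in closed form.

S(n) = (-2**(n + 1) + 2*n + 3)/2**n

The ratio is (2*k + 1)/(2*(2*k - 1)).
Normal form (A,B,C) = (1/2, 1, k - 1/2).
f must satisfy (1/2)·f(k+1) − (1)·f(k) = k - 1/2.
d = 1 from the (0,0,1) case.
Solving with deg f ≤ 1: f(k) = -2*k - 1.
Certificate R = B(k−1)f/C = -2*(2*k + 1)/(2*k - 1) gives s_k = 2*(2*k + 1)/2**k.
Verify: (1 - 2*k)/2**k matches t_k.
s_(n+1) = (2*n + 3)/2**n and s_(0) = 2, so S(n) = (-2**(n + 1) + 2*n + 3)/2**n.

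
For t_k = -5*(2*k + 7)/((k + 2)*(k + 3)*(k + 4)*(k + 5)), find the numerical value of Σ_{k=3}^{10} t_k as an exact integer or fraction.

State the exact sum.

Σ = -32/273

t_(k+1)/t_k = (k + 2)*(2*k + 9)/((k + 6)*(2*k + 7)).
A = k + 2, B = k + 6, C = k + 7/2.
Set up (k + 2)·f(k+1) − (k + 5)·f(k) − (k + 7/2) = 0.
Bound: deg f ≤ 3.
Solve for f: f(k) = k*(k + 3)*(k + 6)/16 (degree 3 ≤ 3).
Certificate R = B(k−1)f/C = k*(k + 3)*(k + 5)*(k + 6)/(8*(2*k + 7)) gives s_k = 5*k*(-k - 6)/(8*(k**2 + 6*k + 8)).
Δs = 5*(-2*k - 7)/(k**4 + 14*k**3 + 71*k**2 + 154*k + 120), as required.
Sum = s_(11) − s_(3); s_(11) = -187/312, s_(3) = -27/56 ⇒ -32/273.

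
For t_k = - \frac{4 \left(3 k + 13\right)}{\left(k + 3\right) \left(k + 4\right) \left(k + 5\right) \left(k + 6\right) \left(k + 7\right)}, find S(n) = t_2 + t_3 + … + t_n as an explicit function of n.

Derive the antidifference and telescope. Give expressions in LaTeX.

S(n) = \frac{- n^{3} - 17 n^{2} - 94 n + 112}{70 \left(n^{3} + 17 n^{2} + 94 n + 168\right)}

t_(k+1)/t_k = (k + 3)*(3*k + 16)/((k + 8)*(3*k + 13)).
Gosper form: A/B · C(k+1)/C(k) with A=k + 3, B=k + 8, C=k + 13/3.
Set up (k + 3)·f(k+1) − (k + 7)·f(k) − (k + 13/3) = 0.
From deg A=1, deg B=1, deg C=1: d=4.
Match coefficients ⇒ f(k) = k*(k + 4)*(k**2 + 14*k + 63)/270.
Get s_k = R·t_k = 2*k*(-k**2 - 14*k - 63)/(45*(k**3 + 14*k**2 + 63*k + 90)) with R(k) = B(k−1)f(k)/C(k) = k*(k + 4)*(k + 7)*(k**2 + 14*k + 63)/(90*(3*k + 13)).
Check: Δs_k = 4*(-3*k - 13)/(k**5 + 25*k**4 + 245*k**3 + 1175*k**2 + 2754*k + 2520). ✓
Telescope: S(n) = s_(n+1) − s_(2) = 2*(-n**3 - 17*n**2 - 94*n - 78)/(45*(n**3 + 17*n**2 + 94*n + 168)) − (-19/630) = (-n**3 - 17*n**2 - 94*n + 112)/(70*(n**3 + 17*n**2 + 94*n + 168)).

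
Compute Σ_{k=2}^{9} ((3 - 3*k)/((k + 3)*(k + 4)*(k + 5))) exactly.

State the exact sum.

r(k) = k*(k + 3)/((k - 1)*(k + 6)) after simplifying.
A = k + 3, B = k + 6, C = k - 1.
Need (k + 3)·f(k+1) − (k + 5)·f(k) = k - 1.
deg f ≤ 2 (via 1,1,1).
Coefficient equations give f(k) = k*(k - 5)/12.
Then R = B(k−1)f/C = k*(k - 5)*(k + 5)/(12*(k - 1)), so s_k = R(k)·t_k = -k*(k - 5)/(4*(k + 3)*(k + 4)).
s_(k+1) − s_k = 3*(1 - k)/(k**3 + 12*k**2 + 47*k + 60) = t_k.
Sum = s_(10) − s_(2); s_(10) = -25/364, s_(2) = 1/20 ⇒ -54/455.

Σ = -54/455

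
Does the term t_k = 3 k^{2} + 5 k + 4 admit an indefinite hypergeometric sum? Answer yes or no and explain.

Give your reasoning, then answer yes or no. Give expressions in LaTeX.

Yes. s_k = k \left(k^{2} + k + 2\right).

r(k) = (3*k**2 + 11*k + 12)/(3*k**2 + 5*k + 4) after simplifying.
Normal form (A,B,C) = (1, 1, k**2 + 5*k/3 + 4/3).
f must satisfy (1)·f(k+1) − (1)·f(k) = k**2 + 5*k/3 + 4/3.
d = 3 from the (0,0,2) case.
Coefficient equations give f(k) = k*(k**2 + k + 2)/3.
Certificate R = B(k−1)f/C = k*(k**2 + k + 2)/(3*k**2 + 5*k + 4) gives s_k = k*(k**2 + k + 2).
Δs = 3*k**2 + 5*k + 4, as required.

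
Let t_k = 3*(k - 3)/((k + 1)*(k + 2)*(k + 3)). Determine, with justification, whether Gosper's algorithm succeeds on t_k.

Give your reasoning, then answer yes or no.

The ratio is (k - 2)*(k + 1)/((k - 3)*(k + 4)).
Gosper form: A/B · C(k+1)/C(k) with A=k + 1, B=k + 4, C=k - 3.
Need (k + 1)·f(k+1) − (k + 3)·f(k) = k - 3.
Degrees (1,1,1) ⇒ d ≤ 2.
Solving with deg f ≤ 2: f(k) = -k*(k + 5)/2.
R(k) = B(k−1)·f(k)/C(k) = -k*(k + 3)*(k + 5)/(2*(k - 3)); s_k = R·t_k = 3*k*(-k - 5)/(2*(k + 1)*(k + 2)).
Δs = 3*(k - 3)/(k**3 + 6*k**2 + 11*k + 6), as required.

Yes. s_k = 3*k*(-k - 5)/(2*(k + 1)*(k + 2)).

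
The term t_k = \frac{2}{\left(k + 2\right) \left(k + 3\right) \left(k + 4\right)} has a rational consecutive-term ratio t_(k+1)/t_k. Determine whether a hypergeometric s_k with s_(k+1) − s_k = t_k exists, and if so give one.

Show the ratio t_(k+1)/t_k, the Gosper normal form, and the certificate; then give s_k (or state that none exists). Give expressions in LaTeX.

Step 1: r(k) = (k + 2)/(k + 5).
Take A(k)=k + 2, B(k)=k + 5, C(k)=1.
Solve (k + 2)·f(k+1) − (k + 4)·f(k) = 1.
Bound: deg f ≤ 2.
Solve for f: f(k) = k*(k + 5)/12 (degree 2 ≤ 2).
So s_k = (B(k−1)f/C)·t_k = (k*(k + 4)*(k + 5)/12)·t_k = k*(k + 5)/(6*(k + 2)*(k + 3)).
Check: Δs_k = 2/(k**3 + 9*k**2 + 26*k + 24). ✓

s_k = \frac{k \left(k + 5\right)}{6 \left(k + 2\right) \left(k + 3\right)}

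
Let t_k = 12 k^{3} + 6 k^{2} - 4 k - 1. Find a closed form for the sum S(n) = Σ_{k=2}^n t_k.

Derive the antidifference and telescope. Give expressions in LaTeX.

r(k) = (12*k**3 + 42*k**2 + 44*k + 13)/(12*k**3 + 6*k**2 - 4*k - 1) after simplifying.
Normal form (A,B,C) = (1, 1, k**3 + k**2/2 - k/3 - 1/12).
Solve (1)·f(k+1) − (1)·f(k) = k**3 + k**2/2 - k/3 - 1/12.
Bound: deg f ≤ 4.
Match coefficients ⇒ f(k) = k*(3*k**3 - 4*k**2 - 2*k + 2)/12.
Certificate R = B(k−1)f/C = k*(3*k**3 - 4*k**2 - 2*k + 2)/((2*k - 1)*(6*k**2 + 6*k + 1)) gives s_k = k*(3*k**3 - 4*k**2 - 2*k + 2).
s_(k+1) − s_k = 12*k**3 + 6*k**2 - 4*k - 1 = t_k.
Telescope: S(n) = s_(n+1) − s_(2) = 3*n**4 + 8*n**3 + 4*n**2 - 2*n - 1 − (12) = 3*n**4 + 8*n**3 + 4*n**2 - 2*n - 13.

S(n) = 3 n^{4} + 8 n^{3} + 4 n^{2} - 2 n - 13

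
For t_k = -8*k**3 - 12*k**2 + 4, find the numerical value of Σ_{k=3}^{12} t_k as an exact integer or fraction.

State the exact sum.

r(k) = (2*(k + 1)**3 + 3*(k + 1)**2 - 1)/(2*k**3 + 3*k**2 - 1) after simplifying.
Take A(k)=1, B(k)=1, C(k)=k**3 + 3*k**2/2 - 1/2.
Need (1)·f(k+1) − (1)·f(k) = k**3 + 3*k**2/2 - 1/2.
deg f ≤ 4 (via 0,0,3).
Coefficient equations give f(k) = k*(k + 1)*(k**2 - k - 1)/4.
Certificate R = B(k−1)f/C = k*(k**2 - k - 1)/(2*(k + 1)*(2*k - 1)) gives s_k = 2*k*(-k**3 + 2*k + 1).
s_(k+1) − s_k = -8*k**3 - 12*k**2 + 4 = t_k.
Σ_(k=3)^(12) t_k = s_(13) − s_(3) = -56420 − (-120) = -56300.

Σ = -56300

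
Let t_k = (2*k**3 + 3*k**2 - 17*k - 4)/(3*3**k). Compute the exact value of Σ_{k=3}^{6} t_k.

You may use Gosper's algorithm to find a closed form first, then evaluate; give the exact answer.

Σ = 2780/2187

The ratio is (2*k**3 + 9*k**2 - 5*k - 16)/(3*(2*k**3 + 3*k**2 - 17*k - 4)).
Gosper form: A/B · C(k+1)/C(k) with A=1/3, B=1, C=k**3 + 3*k**2/2 - 17*k/2 - 2.
Key eq: (1/3)·f(k+1) = (1)·f(k) + (k**3 + 3*k**2/2 - 17*k/2 - 2).
d = 3 from the (0,0,3) case.
Coefficient equations give f(k) = -3*(k**3 + 3*k**2 - 4*k - 2)/2.
Certificate R = B(k−1)f/C = -3*(k**3 + 3*k**2 - 4*k - 2)/(2*k**3 + 3*k**2 - 17*k - 4) gives s_k = (-k**3 - 3*k**2 + 4*k + 2)/3**k.
Δs = (2*k**3 + 3*k**2 - 17*k - 4)/(3*3**k), as required.
Σ_(k=3)^(6) t_k = s_(7) − s_(3) = -460/2187 − (-40/27) = 2780/2187.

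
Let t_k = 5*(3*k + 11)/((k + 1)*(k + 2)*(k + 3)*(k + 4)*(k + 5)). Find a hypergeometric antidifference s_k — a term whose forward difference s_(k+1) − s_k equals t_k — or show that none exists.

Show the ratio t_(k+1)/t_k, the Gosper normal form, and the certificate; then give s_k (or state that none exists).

s_k = 5*k*(k**2 + 7*k + 14)/(8*(k**3 + 7*k**2 + 14*k + 8))

Ratio r(k) = (k + 1)*(3*k + 14)/((k + 6)*(3*k + 11)).
Take A(k)=k + 1, B(k)=k + 6, C(k)=k + 11/3.
f must satisfy (k + 1)·f(k+1) − (k + 5)·f(k) = k + 11/3.
d = 4 from the (1,1,1) case.
Coefficient equations give f(k) = k*(k + 3)*(k**2 + 7*k + 14)/24.
Get s_k = R·t_k = 5*k*(k**2 + 7*k + 14)/(8*(k**3 + 7*k**2 + 14*k + 8)) with R(k) = B(k−1)f(k)/C(k) = k*(k + 3)*(k + 5)*(k**2 + 7*k + 14)/(8*(3*k + 11)).
Verify: 5*(3*k + 11)/(k**5 + 15*k**4 + 85*k**3 + 225*k**2 + 274*k + 120) matches t_k.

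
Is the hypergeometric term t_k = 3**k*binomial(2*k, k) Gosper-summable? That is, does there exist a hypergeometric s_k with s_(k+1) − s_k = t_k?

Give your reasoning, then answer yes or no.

No — negative degree bound, so no certificate f.

Step 1: r(k) = 6*(2*k + 1)/(k + 1).
Normal form (A,B,C) = (12*k + 6, k + 1, 1).
Need (12*k + 6)·f(k+1) − (k)·f(k) = 1.
d = -1 from the (1,1,0) case.
d = -1 < 0 ⇒ no nonzero polynomial f; not summable.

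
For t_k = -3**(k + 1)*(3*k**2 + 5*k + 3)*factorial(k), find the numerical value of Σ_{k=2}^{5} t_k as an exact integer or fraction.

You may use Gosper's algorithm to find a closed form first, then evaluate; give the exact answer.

Σ = -9447732

t_(k+1)/t_k = 3*(3*k**3 + 14*k**2 + 22*k + 11)/(3*k**2 + 5*k + 3).
Take A(k)=3*k + 3, B(k)=1, C(k)=k**2 + 5*k/3 + 1.
Solve (3*k + 3)·f(k+1) − (1)·f(k) = k**2 + 5*k/3 + 1.
Bound: deg f ≤ 1.
A polynomial solution: f(k) = k/3.
Then R = B(k−1)f/C = k/(3*k**2 + 5*k + 3), so s_k = R(k)·t_k = -3**(k + 1)*k*factorial(k).
Check: Δs_k = -3**(k + 1)*(3*k**2 + 5*k + 3)*factorial(k). ✓
Σ_(k=2)^(5) t_k = s_(6) − s_(2) = -9447840 − (-108) = -9447732.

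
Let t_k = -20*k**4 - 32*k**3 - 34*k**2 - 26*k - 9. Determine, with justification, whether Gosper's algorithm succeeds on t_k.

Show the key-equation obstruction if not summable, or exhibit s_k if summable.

Yes. s_k = k*(-4*k**4 + 2*k**3 - 2*k**2 - 4*k - 1).

The ratio is (20*k**4 + 112*k**3 + 250*k**2 + 270*k + 121)/(20*k**4 + 32*k**3 + 34*k**2 + 26*k + 9).
Factor: A=1; B=1; C=k**4 + 8*k**3/5 + 17*k**2/10 + 13*k/10 + 9/20.
f must satisfy (1)·f(k+1) − (1)·f(k) = k**4 + 8*k**3/5 + 17*k**2/10 + 13*k/10 + 9/20.
deg f ≤ 5 (via 0,0,4).
Solving with deg f ≤ 5: f(k) = k*(2*k + 1)*(2*k**3 - 2*k**2 + 2*k + 1)/20.
So s_k = (B(k−1)f/C)·t_k = (k*(2*k + 1)*(2*k**3 - 2*k**2 + 2*k + 1)/(20*k**4 + 32*k**3 + 34*k**2 + 26*k + 9))·t_k = k*(-4*k**4 + 2*k**3 - 2*k**2 - 4*k - 1).
Check: Δs_k = -20*k**4 - 32*k**3 - 34*k**2 - 26*k - 9. ✓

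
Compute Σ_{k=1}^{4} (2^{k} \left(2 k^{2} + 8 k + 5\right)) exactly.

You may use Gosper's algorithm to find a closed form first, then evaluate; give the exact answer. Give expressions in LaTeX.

Σ = 1626

r(k) = 2*(2*k**2 + 12*k + 15)/(2*k**2 + 8*k + 5) after simplifying.
Factor: A=2; B=1; C=k**2 + 4*k + 5/2.
Set up (2)·f(k+1) − (1)·f(k) − (k**2 + 4*k + 5/2) = 0.
Degrees (0,0,2) ⇒ d ≤ 2.
A polynomial solution: f(k) = (2*k**2 + 1)/2.
Get s_k = R·t_k = 2**k*(2*k**2 + 1) with R(k) = B(k−1)f(k)/C(k) = (2*k**2 + 1)/(2*k**2 + 8*k + 5).
Check: Δs_k = 2**k*(2*k**2 + 8*k + 5). ✓
Evaluate s at k=5 and k=1: 1632 and 6; difference 1626.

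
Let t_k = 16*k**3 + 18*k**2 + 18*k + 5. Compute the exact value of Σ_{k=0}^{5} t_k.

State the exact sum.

Σ = 4890

t_(k+1)/t_k = (16*k**3 + 66*k**2 + 102*k + 57)/(16*k**3 + 18*k**2 + 18*k + 5).
Take A(k)=1, B(k)=1, C(k)=k**3 + 9*k**2/8 + 9*k/8 + 5/16.
f must satisfy (1)·f(k+1) − (1)·f(k) = k**3 + 9*k**2/8 + 9*k/8 + 5/16.
d = 4 from the (0,0,3) case.
Match coefficients ⇒ f(k) = k*(4*k**3 - 2*k**2 + 4*k - 1)/16.
Then R = B(k−1)f/C = k*(4*k**3 - 2*k**2 + 4*k - 1)/(16*k**3 + 18*k**2 + 18*k + 5), so s_k = R(k)·t_k = k*(4*k**3 - 2*k**2 + 4*k - 1).
Δs = 16*k**3 + 18*k**2 + 18*k + 5, as required.
Sum = s_(6) − s_(0); s_(6) = 4890, s_(0) = 0 ⇒ 4890.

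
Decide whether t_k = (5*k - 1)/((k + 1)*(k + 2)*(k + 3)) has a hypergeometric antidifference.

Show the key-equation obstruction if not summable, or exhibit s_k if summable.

Compute t_(k+1)/t_k: get (k + 1)*(5*k + 4)/((k + 4)*(5*k - 1)).
Take A(k)=k + 1, B(k)=k + 4, C(k)=k - 1/5.
Key eq: (k + 1)·f(k+1) = (k + 3)·f(k) + (k - 1/5).
deg f ≤ 2 (via 1,1,1).
A polynomial solution: f(k) = k*(k - 2)/5.
R(k) = B(k−1)·f(k)/C(k) = k*(k - 2)*(k + 3)/(5*k - 1); s_k = R·t_k = k*(k - 2)/((k + 1)*(k + 2)).
Check: Δs_k = (5*k - 1)/(k**3 + 6*k**2 + 11*k + 6). ✓

Yes. s_k = k*(k - 2)/((k + 1)*(k + 2)).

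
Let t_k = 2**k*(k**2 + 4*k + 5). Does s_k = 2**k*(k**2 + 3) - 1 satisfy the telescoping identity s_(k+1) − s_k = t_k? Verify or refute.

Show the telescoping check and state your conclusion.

valid (s_(k+1) − s_k reduces to t_k)

s_(k+1) = 2**(k + 1)*((k + 1)**2 + 3) - 1
s_(k+1) − s_k = 2**k*(k**2 + 4*k + 5)
(s_(k+1) − s_k) − t_k = 0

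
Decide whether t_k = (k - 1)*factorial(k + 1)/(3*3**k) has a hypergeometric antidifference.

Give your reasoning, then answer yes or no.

t_(k+1)/t_k = k*(k + 2)/(3*(k - 1)).
So A=k/3 + 2/3 and B=1, with C=k - 1.
Solve (k/3 + 2/3)·f(k+1) − (1)·f(k) = k - 1.
From deg A=1, deg B=0, deg C=1: d=0.
Solve for f: f(k) = 3 (degree 0 ≤ 0).
R(k) = B(k−1)·f(k)/C(k) = 3/(k - 1); s_k = R·t_k = factorial(k + 1)/3**k.
s_(k+1) − s_k = (k - 1)*factorial(k + 1)/(3*3**k) = t_k.

Yes. s_k = factorial(k + 1)/3**k.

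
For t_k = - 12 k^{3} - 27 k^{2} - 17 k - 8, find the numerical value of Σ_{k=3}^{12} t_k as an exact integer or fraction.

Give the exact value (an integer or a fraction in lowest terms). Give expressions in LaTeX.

Σ = -91670

Compute t_(k+1)/t_k: get (12*k**3 + 63*k**2 + 107*k + 64)/(12*k**3 + 27*k**2 + 17*k + 8).
Take A(k)=1, B(k)=1, C(k)=k**3 + 9*k**2/4 + 17*k/12 + 2/3.
Set up (1)·f(k+1) − (1)·f(k) − (k**3 + 9*k**2/4 + 17*k/12 + 2/3) = 0.
Degrees (0,0,3) ⇒ d ≤ 4.
Solve for f: f(k) = k*(3*k**3 + 3*k**2 - 2*k + 4)/12 (degree 4 ≤ 4).
Certificate R = B(k−1)f/C = k*(3*k**3 + 3*k**2 - 2*k + 4)/(12*k**3 + 27*k**2 + 17*k + 8) gives s_k = k*(-3*k**3 - 3*k**2 + 2*k - 4).
Check: Δs_k = -12*k**3 - 27*k**2 - 17*k - 8. ✓
Evaluate s at k=13 and k=3: -91988 and -318; difference -91670.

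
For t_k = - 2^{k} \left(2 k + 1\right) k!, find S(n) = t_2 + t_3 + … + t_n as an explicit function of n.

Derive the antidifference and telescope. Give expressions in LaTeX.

Step 1: r(k) = 2*(k + 1)*(2*k + 3)/(2*k + 1).
Normal form (A,B,C) = (2*k + 2, 1, k + 1/2).
Solve (2*k + 2)·f(k+1) − (1)·f(k) = k + 1/2.
Bound: deg f ≤ 0.
Coefficient equations give f(k) = 1/2.
R(k) = B(k−1)·f(k)/C(k) = 1/(2*k + 1); s_k = R·t_k = -2**k*factorial(k).
Δs = -2**k*(2*k + 1)*factorial(k), as required.
Telescope: S(n) = s_(n+1) − s_(2) = -2**(n + 1)*factorial(n + 1) − (-8) = -2*2**n*factorial(n + 1) + 8.

S(n) = - 2 \cdot 2^{n} \left(n + 1\right)! + 8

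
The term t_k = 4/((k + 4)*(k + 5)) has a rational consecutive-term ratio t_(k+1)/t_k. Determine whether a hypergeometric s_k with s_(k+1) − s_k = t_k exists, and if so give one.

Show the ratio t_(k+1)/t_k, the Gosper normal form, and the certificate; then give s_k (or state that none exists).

s_k = k/(k + 4)

Ratio r(k) = (k + 4)/(k + 6).
Take A(k)=k + 4, B(k)=k + 6, C(k)=1.
Key eq: (k + 4)·f(k+1) = (k + 5)·f(k) + (1).
Bound: deg f ≤ 1.
Solving with deg f ≤ 1: f(k) = k/4.
Certificate R = B(k−1)f/C = k*(k + 5)/4 gives s_k = k/(k + 4).
Check: Δs_k = 4/(k**2 + 9*k + 20). ✓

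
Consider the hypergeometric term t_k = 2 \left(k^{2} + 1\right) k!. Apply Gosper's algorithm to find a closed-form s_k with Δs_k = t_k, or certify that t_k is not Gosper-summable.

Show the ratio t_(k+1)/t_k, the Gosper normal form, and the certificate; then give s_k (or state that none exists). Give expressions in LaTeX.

s_k = 2 \left(k - 1\right) k!

The ratio is (k + 1)*((k + 1)**2 + 1)/(k**2 + 1).
So A=k + 1 and B=1, with C=k**2 + 1.
Key eq: (k + 1)·f(k+1) = (1)·f(k) + (k**2 + 1).
deg f ≤ 1 (via 1,0,2).
Match coefficients ⇒ f(k) = k - 1.
Certificate R = B(k−1)f/C = (k - 1)/(k**2 + 1) gives s_k = 2*(k - 1)*factorial(k).
Verify: 2*(k**2 + 1)*factorial(k) matches t_k.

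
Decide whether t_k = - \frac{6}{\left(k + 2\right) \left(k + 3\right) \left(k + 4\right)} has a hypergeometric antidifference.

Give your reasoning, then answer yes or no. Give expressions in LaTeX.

The ratio is (k + 2)/(k + 5).
Normal form (A,B,C) = (k + 2, k + 5, 1).
Set up (k + 2)·f(k+1) − (k + 4)·f(k) − (1) = 0.
From deg A=1, deg B=1, deg C=0: d=2.
Solve for f: f(k) = k*(k + 5)/12 (degree 2 ≤ 2).
Then R = B(k−1)f/C = k*(k + 4)*(k + 5)/12, so s_k = R(k)·t_k = k*(-k - 5)/(2*(k + 2)*(k + 3)).
Δs = -6/(k**3 + 9*k**2 + 26*k + 24), as required.

Yes. s_k = \frac{k \left(- k - 5\right)}{2 \left(k + 2\right) \left(k + 3\right)}.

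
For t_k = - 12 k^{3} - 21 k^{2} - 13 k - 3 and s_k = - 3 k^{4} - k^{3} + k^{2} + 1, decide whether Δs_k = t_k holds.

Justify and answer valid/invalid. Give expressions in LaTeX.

s_(k+1) = -3*(k + 1)**4 - (k + 1)**3 + (k + 1)**2 + 1
s_(k+1) − s_k = -12*k**3 - 21*k**2 - 13*k - 3
(s_(k+1) − s_k) − t_k = 0

valid (s_(k+1) − s_k reduces to t_k)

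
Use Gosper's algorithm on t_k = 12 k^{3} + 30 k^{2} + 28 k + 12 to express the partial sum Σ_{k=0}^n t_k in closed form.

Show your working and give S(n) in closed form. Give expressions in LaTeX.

S(n) = 3 n^{4} + 16 n^{3} + 32 n^{2} + 31 n + 12

Ratio r(k) = (6*k**3 + 33*k**2 + 62*k + 41)/(6*k**3 + 15*k**2 + 14*k + 6).
So A=1 and B=1, with C=k**3 + 5*k**2/2 + 7*k/3 + 1.
f must satisfy (1)·f(k+1) − (1)·f(k) = k**3 + 5*k**2/2 + 7*k/3 + 1.
From deg A=0, deg B=0, deg C=3: d=4.
Coefficient equations give f(k) = k*(3*k**3 + 4*k**2 + 2*k + 3)/12.
Get s_k = R·t_k = k*(3*k**3 + 4*k**2 + 2*k + 3) with R(k) = B(k−1)f(k)/C(k) = k*(3*k**3 + 4*k**2 + 2*k + 3)/(2*(6*k**3 + 15*k**2 + 14*k + 6)).
Δs = 12*k**3 + 30*k**2 + 28*k + 12, as required.
Σ_(k=0)^n t_k = s_(n+1) − s_(0) = (3*n**4 + 16*n**3 + 32*n**2 + 31*n + 12) − (0), i.e. 3*n**4 + 16*n**3 + 32*n**2 + 31*n + 12.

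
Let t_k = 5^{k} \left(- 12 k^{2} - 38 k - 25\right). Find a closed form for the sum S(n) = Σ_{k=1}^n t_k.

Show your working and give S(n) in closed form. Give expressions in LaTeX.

S(n) = - 15 \cdot 5^{n} n^{2} - 40 \cdot 5^{n} n - 25 \cdot 5^{n} + 25

Step 1: r(k) = 5*(12*k**2 + 62*k + 75)/(12*k**2 + 38*k + 25).
Gosper form: A/B · C(k+1)/C(k) with A=5, B=1, C=k**2 + 19*k/6 + 25/12.
Key eq: (5)·f(k+1) = (1)·f(k) + (k**2 + 19*k/6 + 25/12).
Bound: deg f ≤ 2.
Solve for f: f(k) = k*(3*k + 2)/12 (degree 2 ≤ 2).
So s_k = (B(k−1)f/C)·t_k = (k*(3*k + 2)/(12*k**2 + 38*k + 25))·t_k = 5**k*k*(-3*k - 2).
s_(k+1) − s_k = 5**k*(-12*k**2 - 38*k - 25) = t_k.
Telescope: S(n) = s_(n+1) − s_(1) = 5**(n + 1)*(-3*n**2 - 8*n - 5) − (-25) = -15*5**n*n**2 - 40*5**n*n - 25*5**n + 25.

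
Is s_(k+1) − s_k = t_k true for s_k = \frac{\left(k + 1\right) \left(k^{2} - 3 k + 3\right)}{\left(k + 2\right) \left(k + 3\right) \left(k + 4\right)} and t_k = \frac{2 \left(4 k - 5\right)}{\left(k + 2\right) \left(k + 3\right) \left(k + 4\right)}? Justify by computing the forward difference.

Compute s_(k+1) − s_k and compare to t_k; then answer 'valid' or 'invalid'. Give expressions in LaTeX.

Invalid: residual \frac{3 \left(k^{2} - 11 k + 13\right)}{k^{4} + 14 k^{3} + 71 k^{2} + 154 k + 120} ≠ 0.

s_(k+1) = -(k + 2)*(3*k - (k + 1)**2)/((k + 3)*(k + 4)*(k + 5))
s_(k+1) − s_k = (11*k**2 - 3*k - 11)/(k**4 + 14*k**3 + 71*k**2 + 154*k + 120)
(s_(k+1) − s_k) − t_k = 3*(k**2 - 11*k + 13)/(k**4 + 14*k**3 + 71*k**2 + 154*k + 120)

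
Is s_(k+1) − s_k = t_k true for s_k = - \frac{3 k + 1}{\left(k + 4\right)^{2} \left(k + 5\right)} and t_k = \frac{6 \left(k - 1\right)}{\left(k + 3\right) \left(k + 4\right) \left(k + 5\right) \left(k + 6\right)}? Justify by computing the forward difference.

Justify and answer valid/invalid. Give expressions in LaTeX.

s_(k+1) = (-3*k - 4)/((k + 5)**2*(k + 6))
s_(k+1) − s_k = (6*k**2 + 21*k - 34)/(k**5 + 24*k**4 + 229*k**3 + 1086*k**2 + 2560*k + 2400)
(s_(k+1) − s_k) − t_k = (-9*k**2 - 37*k + 18)/(k**6 + 27*k**5 + 301*k**4 + 1773*k**3 + 5818*k**2 + 10080*k + 7200)

Invalid: residual \frac{- 9 k^{2} - 37 k + 18}{k^{6} + 27 k^{5} + 301 k^{4} + 1773 k^{3} + 5818 k^{2} + 10080 k + 7200} ≠ 0.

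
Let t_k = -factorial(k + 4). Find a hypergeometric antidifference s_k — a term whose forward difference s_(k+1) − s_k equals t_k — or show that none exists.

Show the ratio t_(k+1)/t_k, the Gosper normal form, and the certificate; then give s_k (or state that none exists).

Step 1: r(k) = k + 5.
Normal form (A,B,C) = (k + 5, 1, 1).
f must satisfy (k + 5)·f(k+1) − (1)·f(k) = 1.
Degrees (1,0,0) ⇒ d ≤ -1.
Negative degree bound (-1): no f exists, t_k not Gosper-summable.

no hypergeometric antidifference exists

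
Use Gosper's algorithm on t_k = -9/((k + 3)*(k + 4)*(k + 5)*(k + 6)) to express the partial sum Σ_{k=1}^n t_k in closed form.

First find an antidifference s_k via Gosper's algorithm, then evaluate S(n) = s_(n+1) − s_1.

S(n) = n*(-n**2 - 15*n - 74)/(40*(n**3 + 15*n**2 + 74*n + 120))

Compute t_(k+1)/t_k: get (k + 3)/(k + 7).
Normal form (A,B,C) = (k + 3, k + 7, 1).
Need (k + 3)·f(k+1) − (k + 6)·f(k) = 1.
From deg A=1, deg B=1, deg C=0: d=3.
Match coefficients ⇒ f(k) = k*(k**2 + 12*k + 47)/180.
Certificate R = B(k−1)f/C = k*(k + 6)*(k**2 + 12*k + 47)/180 gives s_k = k*(-k**2 - 12*k - 47)/(20*(k + 3)*(k + 4)*(k + 5)).
s_(k+1) − s_k = -9/(k**4 + 18*k**3 + 119*k**2 + 342*k + 360) = t_k.
s_(n+1) = (-n**3 - 15*n**2 - 74*n - 60)/(20*(n**3 + 15*n**2 + 74*n + 120)) and s_(1) = -1/40, so S(n) = n*(-n**2 - 15*n - 74)/(40*(n**3 + 15*n**2 + 74*n + 120)).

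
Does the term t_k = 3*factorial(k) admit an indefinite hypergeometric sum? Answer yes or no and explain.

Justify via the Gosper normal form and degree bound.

No — t_k has no hypergeometric antidifference.

Compute t_(k+1)/t_k: get k + 1.
Factor: A=k + 1; B=1; C=1.
Need (k + 1)·f(k+1) − (1)·f(k) = 1.
Bound: deg f ≤ -1.
d = -1 < 0 ⇒ no nonzero polynomial f; not summable.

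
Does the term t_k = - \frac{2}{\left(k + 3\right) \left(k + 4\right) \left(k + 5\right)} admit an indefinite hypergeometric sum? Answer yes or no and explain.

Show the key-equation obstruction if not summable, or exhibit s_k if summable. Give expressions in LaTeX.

Yes. s_k = \frac{k \left(- k - 7\right)}{12 \left(k + 3\right) \left(k + 4\right)}.

Ratio r(k) = (k + 3)/(k + 6).
Take A(k)=k + 3, B(k)=k + 6, C(k)=1.
Set up (k + 3)·f(k+1) − (k + 5)·f(k) − (1) = 0.
From deg A=1, deg B=1, deg C=0: d=2.
Solving with deg f ≤ 2: f(k) = k*(k + 7)/24.
Get s_k = R·t_k = k*(-k - 7)/(12*(k + 3)*(k + 4)) with R(k) = B(k−1)f(k)/C(k) = k*(k + 5)*(k + 7)/24.
s_(k+1) − s_k = -2/(k**3 + 12*k**2 + 47*k + 60) = t_k.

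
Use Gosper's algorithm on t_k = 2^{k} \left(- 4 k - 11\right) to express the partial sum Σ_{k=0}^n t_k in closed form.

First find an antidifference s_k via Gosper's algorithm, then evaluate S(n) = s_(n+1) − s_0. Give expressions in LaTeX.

S(n) = - 8 \cdot 2^{n} n - 14 \cdot 2^{n} + 3

Compute t_(k+1)/t_k: get 2*(4*k + 15)/(4*k + 11).
A = 2, B = 1, C = k + 11/4.
Set up (2)·f(k+1) − (1)·f(k) − (k + 11/4) = 0.
Degrees (0,0,1) ⇒ d ≤ 1.
Match coefficients ⇒ f(k) = (4*k + 3)/4.
Get s_k = R·t_k = 2**k*(-4*k - 3) with R(k) = B(k−1)f(k)/C(k) = (4*k + 3)/(4*k + 11).
Verify: 2**k*(-4*k - 11) matches t_k.
Σ_(k=0)^n t_k = s_(n+1) − s_(0) = (2**(n + 1)*(-4*n - 7)) − (-3), i.e. -8*2**n*n - 14*2**n + 3.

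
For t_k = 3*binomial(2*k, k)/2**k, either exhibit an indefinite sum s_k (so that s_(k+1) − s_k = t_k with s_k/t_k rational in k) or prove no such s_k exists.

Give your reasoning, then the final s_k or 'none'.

Step 1: r(k) = (2*k + 1)/(k + 1).
A = 2*k + 1, B = k + 1, C = 1.
f must satisfy (2*k + 1)·f(k+1) − (k)·f(k) = 1.
d = -1 from the (1,1,0) case.
Bound -1 < 0, so the key equation has no polynomial solution.

none — t_k is not Gosper-summable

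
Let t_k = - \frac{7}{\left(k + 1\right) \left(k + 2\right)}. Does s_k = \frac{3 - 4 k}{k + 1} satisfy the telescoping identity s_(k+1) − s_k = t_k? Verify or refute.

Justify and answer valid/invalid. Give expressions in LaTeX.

s_(k+1) = (-4*k - 1)/(k + 2)
s_(k+1) − s_k = -7/(k**2 + 3*k + 2)
(s_(k+1) − s_k) − t_k = 0

Valid — Δs_k = t_k.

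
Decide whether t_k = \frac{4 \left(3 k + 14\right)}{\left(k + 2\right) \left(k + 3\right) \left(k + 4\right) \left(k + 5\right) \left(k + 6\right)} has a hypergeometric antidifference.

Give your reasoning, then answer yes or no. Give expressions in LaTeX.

Yes. s_k = \frac{2 k \left(k^{2} + 10 k + 31\right)}{15 \left(k^{3} + 10 k^{2} + 31 k + 30\right)}.

t_(k+1)/t_k = (k + 2)*(3*k + 17)/((k + 7)*(3*k + 14)).
A = k + 2, B = k + 7, C = k + 14/3.
f must satisfy (k + 2)·f(k+1) − (k + 6)·f(k) = k + 14/3.
Bound: deg f ≤ 4.
Solve for f: f(k) = k*(k + 4)*(k**2 + 10*k + 31)/90 (degree 4 ≤ 4).
So s_k = (B(k−1)f/C)·t_k = (k*(k + 4)*(k + 6)*(k**2 + 10*k + 31)/(30*(3*k + 14)))·t_k = 2*k*(k**2 + 10*k + 31)/(15*(k**3 + 10*k**2 + 31*k + 30)).
s_(k+1) − s_k = 4*(3*k + 14)/(k**5 + 20*k**4 + 155*k**3 + 580*k**2 + 1044*k + 720) = t_k.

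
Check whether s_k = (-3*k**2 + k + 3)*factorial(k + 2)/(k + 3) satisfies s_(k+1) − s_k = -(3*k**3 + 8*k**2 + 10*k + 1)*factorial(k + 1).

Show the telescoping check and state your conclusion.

s_(k+1) = -(3*k**2 + 5*k - 1)*factorial(k + 3)/(k + 4)
s_(k+1) − s_k = -(3*k**4 + 20*k**3 + 45*k**2 + 46*k + 3)*factorial(k + 2)/((k + 3)*(k + 4))
(s_(k+1) − s_k) − t_k = (3*k**4 + 17*k**3 + 31*k**2 + 32*k + 6)*factorial(k + 1)/((k + 3)*(k + 4))

Invalid: residual (3*k**4 + 17*k**3 + 31*k**2 + 32*k + 6)*factorial(k + 1)/((k + 3)*(k + 4)) ≠ 0.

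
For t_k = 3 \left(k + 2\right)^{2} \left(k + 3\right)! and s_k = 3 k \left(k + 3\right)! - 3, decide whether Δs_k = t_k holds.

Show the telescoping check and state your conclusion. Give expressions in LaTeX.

s_(k+1) = 3*(k + 1)*factorial(k + 4) - 3
s_(k+1) − s_k = 3*(k + 2)**2*factorial(k + 3)
(s_(k+1) − s_k) − t_k = 0

Valid: the claim telescopes to t_k.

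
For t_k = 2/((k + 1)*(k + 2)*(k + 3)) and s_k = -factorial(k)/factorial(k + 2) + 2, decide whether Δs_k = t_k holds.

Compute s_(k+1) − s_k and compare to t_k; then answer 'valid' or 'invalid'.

valid (s_(k+1) − s_k reduces to t_k)

s_(k+1) = (2*k**2 + 10*k + 11)/((k + 2)*(k + 3))
s_(k+1) − s_k = 2/((k + 1)*(k + 2)*(k + 3))
(s_(k+1) − s_k) − t_k = 0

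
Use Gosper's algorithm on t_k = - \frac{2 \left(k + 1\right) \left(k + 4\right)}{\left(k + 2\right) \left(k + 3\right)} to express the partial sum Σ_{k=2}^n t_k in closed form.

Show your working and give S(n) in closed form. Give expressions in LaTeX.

S(n) = \frac{- 2 n^{2} - 3 n + 5}{n + 3}

t_(k+1)/t_k = (k + 2)**2*(k + 5)/((k + 1)*(k + 4)**2).
Factor: A=k + 2; B=k + 4; C=k**2 + 5*k + 4.
Solve (k + 2)·f(k+1) − (k + 3)·f(k) = k**2 + 5*k + 4.
From deg A=1, deg B=1, deg C=2: d=2.
Coefficient equations give f(k) = k*(k + 1).
Then R = B(k−1)f/C = k*(k + 3)/(k + 4), so s_k = R(k)·t_k = 2*k*(-k - 1)/(k + 2).
Check: Δs_k = 2*(-k**2 - 5*k - 4)/(k**2 + 5*k + 6). ✓
Telescope: S(n) = s_(n+1) − s_(2) = 2*(-n**2 - 3*n - 2)/(n + 3) − (-3) = (-2*n**2 - 3*n + 5)/(n + 3).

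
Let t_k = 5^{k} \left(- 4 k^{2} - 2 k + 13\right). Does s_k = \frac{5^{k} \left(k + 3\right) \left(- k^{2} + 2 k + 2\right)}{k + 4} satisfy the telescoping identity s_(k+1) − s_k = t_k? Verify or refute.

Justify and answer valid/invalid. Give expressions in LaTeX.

s_(k+1) = 5**(k + 1)*(k + 4)*(2*k - (k + 1)**2 + 4)/(k + 5)
s_(k+1) − s_k = 5**k*(-4*k**4 - 34*k**3 - 68*k**2 + 74*k + 210)/(k**2 + 9*k + 20)
(s_(k+1) − s_k) − t_k = 5**k*(4*k**3 + 17*k**2 - 3*k - 50)/(k**2 + 9*k + 20)

Invalid: residual \frac{5^{k} \left(4 k^{3} + 17 k^{2} - 3 k - 50\right)}{k^{2} + 9 k + 20} ≠ 0.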